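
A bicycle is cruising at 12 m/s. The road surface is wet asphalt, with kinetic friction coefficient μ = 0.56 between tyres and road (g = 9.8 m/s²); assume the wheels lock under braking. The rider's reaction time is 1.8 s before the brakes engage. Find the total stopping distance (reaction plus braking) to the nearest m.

a = μg = 0.56 × 9.8 = 5.488 m/s².
Reaction distance = v·t_r = 12.0000 × 1.8 = 21.600 m.
Braking distance = v²/(2a) = 12.0000² / (2 × 5.488) = 144.000 / 10.976 = 13.120 m.
Total = 21.600 + 13.120 = 34.720 m.

Total stopping distance ≈ 35 m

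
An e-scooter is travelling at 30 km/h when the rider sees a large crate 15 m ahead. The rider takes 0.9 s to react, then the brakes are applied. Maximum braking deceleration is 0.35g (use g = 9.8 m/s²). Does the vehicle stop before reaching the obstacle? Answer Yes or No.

30 km/h ÷ 3.6 = 8.3333 m/s.
a = 0.35 × 9.8 = 3.430 m/s².
Reaction distance = 8.3333 × 0.9 = 7.500 m.
Braking distance = v²/(2a) = 69.444 / 6.860 = 10.123 m.
Total stopping distance = 7.500 + 10.123 = 17.623 m, vs 15 m available — it cannot stop in time and overshoots by 17.623 − 15 = 2.623 m.

No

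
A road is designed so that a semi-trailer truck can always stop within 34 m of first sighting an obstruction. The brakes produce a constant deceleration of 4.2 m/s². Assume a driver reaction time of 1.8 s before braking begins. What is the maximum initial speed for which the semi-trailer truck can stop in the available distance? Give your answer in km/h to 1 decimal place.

Maximum speed ≈ 39.4 km/h

Stopping distance: v·t_r + v²/(2a) = 34 with t_r = 1.8 s and a = 4.200 m/s².
So v² + 15.120 v − 285.60 = 0.
Positive root: v = −a·t_r + √((a·t_r)² + 2a·d) = −7.560 + √(57.154 + 285.60) = 10.9536 m/s.
10.9536 m/s × 3.6 = 39.433 km/h.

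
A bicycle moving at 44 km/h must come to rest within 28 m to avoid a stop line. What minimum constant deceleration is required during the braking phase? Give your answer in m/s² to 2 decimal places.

44 km/h ÷ 3.6 = 12.2222 m/s.
v² = 2a·d ⇒ a = v²/(2d) = 12.2222² / (2 × 28.000) = 149.382 / 56.000 = 2.6675 m/s².

Required deceleration ≈ 2.67 m/s²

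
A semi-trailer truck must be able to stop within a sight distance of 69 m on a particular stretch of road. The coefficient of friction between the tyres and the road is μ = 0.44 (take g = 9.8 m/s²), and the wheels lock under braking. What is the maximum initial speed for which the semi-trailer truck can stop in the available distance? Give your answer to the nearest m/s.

a = μg = 0.44 × 9.8 = 4.312 m/s².
v²/(2a) = d ⇒ v = √(2 × 4.312 × 69) = √595.06 = 24.3939 m/s.

Maximum speed ≈ 24 m/s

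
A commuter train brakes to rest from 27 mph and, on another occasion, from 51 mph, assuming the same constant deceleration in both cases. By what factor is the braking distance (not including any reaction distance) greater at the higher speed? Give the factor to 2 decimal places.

Factor ≈ 3.57

Braking distance d = v²/(2a), so with a fixed, d ∝ v².
Factor = (51/27)² = 1.8889² = 3.5679.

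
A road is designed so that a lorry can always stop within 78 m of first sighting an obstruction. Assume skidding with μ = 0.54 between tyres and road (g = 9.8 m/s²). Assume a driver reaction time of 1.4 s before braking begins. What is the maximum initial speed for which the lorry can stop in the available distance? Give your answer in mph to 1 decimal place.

Maximum speed ≈ 49.8 mph

a = μg = 0.54 × 9.8 = 5.292 m/s².
Stopping distance: v·t_r + v²/(2a) = 78 with t_r = 1.4 s and a = 5.292 m/s².
So v² + 14.818 v − 825.55 = 0.
Positive root: v = −a·t_r + √((a·t_r)² + 2a·d) = −7.409 + √(54.893 + 825.55) = 22.2633 m/s.
22.2633 m/s ÷ 0.44704 = 49.802 mph.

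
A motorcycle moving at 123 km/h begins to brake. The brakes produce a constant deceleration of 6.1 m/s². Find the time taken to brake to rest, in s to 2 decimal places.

123 km/h ÷ 3.6 = 34.1667 m/s.
Braking time = v/a = 34.1667 / 6.100 = 5.601 s.

Braking time ≈ 5.60 s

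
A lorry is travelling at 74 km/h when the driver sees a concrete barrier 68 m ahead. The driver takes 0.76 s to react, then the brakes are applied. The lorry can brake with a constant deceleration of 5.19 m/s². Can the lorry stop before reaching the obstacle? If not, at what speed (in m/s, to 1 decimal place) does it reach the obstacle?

74 km/h ÷ 3.6 = 20.5556 m/s.
Reaction distance = 20.5556 × 0.76 = 15.622 m.
Braking distance = v²/(2a) = 422.533 / 10.380 = 40.706 m.
Total stopping distance = 15.622 + 40.706 = 56.328 m, vs 68 m available — it stops with 68 − 56.328 = 11.672 m to spare.

Yes — it stops about 11.7 m short of the obstacle, so it never reaches it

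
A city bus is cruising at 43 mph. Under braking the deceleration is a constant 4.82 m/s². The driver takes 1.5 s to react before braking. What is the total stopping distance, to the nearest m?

43 mph × 0.44704 = 19.2227 m/s.
Reaction distance = v·t_r = 19.2227 × 1.5 = 28.834 m.
Braking distance = v²/(2a) = 19.2227² / (2 × 4.820) = 369.512 / 9.640 = 38.331 m.
Total = 28.834 + 38.331 = 67.165 m.

Total stopping distance ≈ 67 m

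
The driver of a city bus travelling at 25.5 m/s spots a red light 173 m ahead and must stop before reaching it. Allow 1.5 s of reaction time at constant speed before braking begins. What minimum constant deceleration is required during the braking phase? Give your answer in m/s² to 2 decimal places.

Distance covered during reaction = 25.5000 × 1.5 = 38.250 m.
Distance available for braking: 173 − 38.250 = 134.750 m.
v² = 2a·d ⇒ a = v²/(2d) = 25.5000² / (2 × 134.750) = 650.250 / 269.500 = 2.4128 m/s².

Required deceleration ≈ 2.41 m/s²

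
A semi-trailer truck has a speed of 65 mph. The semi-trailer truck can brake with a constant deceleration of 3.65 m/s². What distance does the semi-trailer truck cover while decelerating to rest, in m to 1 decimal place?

65 mph × 0.44704 = 29.0576 m/s.
Braking distance = v²/(2a) = 29.0576² / (2 × 3.650) = 844.344 / 7.300 = 115.664 m.

Braking distance ≈ 115.7 m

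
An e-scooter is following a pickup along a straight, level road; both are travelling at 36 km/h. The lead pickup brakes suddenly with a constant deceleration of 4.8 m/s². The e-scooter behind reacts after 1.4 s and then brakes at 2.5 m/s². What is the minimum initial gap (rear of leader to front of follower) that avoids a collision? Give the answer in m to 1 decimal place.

36 km/h ÷ 3.6 = 10.0000 m/s.
Leader travels v²/(2a_L) = 100.000 / 9.600 = 10.417 m before stopping.
Follower covers v·t_r = 10.0000 × 1.4 = 14.000 m while reacting, then v²/(2a_F) = 100.000 / 5.000 = 20.000 m while braking, for a total of 14.000 + 20.000 = 34.000 m.
Since a_F ≤ a_L and the follower starts braking later, the follower is never slower than the leader, so the closest approach is when both have stopped.
Minimum gap = 34.000 − 10.417 = 23.583 m.

Minimum gap ≈ 23.6 m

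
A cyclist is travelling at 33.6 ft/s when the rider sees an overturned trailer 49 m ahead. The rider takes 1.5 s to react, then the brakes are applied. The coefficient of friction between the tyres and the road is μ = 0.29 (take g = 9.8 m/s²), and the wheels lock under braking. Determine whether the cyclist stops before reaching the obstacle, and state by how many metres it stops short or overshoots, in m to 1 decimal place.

33.6 ft/s × 0.3048 = 10.2413 m/s.
a = μg = 0.29 × 9.8 = 2.842 m/s².
Reaction distance = 10.2413 × 1.5 = 15.362 m.
Braking distance = v²/(2a) = 104.884 / 5.684 = 18.452 m.
Total stopping distance = 15.362 + 18.452 = 33.814 m, vs 49 m available — it stops with 49 − 33.814 = 15.186 m to spare.

Yes — it stops 15.2 m short of the obstacle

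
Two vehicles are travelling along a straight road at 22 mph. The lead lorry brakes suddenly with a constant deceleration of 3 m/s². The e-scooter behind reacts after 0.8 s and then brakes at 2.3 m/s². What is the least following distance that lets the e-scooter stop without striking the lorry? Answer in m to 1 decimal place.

Minimum gap ≈ 12.8 m

22 mph × 0.44704 = 9.8349 m/s.
Leader travels v²/(2a_L) = 96.725 / 6.000 = 16.121 m before stopping.
Follower covers v·t_r = 9.8349 × 0.8 = 7.868 m while reacting, then v²/(2a_F) = 96.725 / 4.600 = 21.027 m while braking, for a total of 7.868 + 21.027 = 28.895 m.
Since a_F ≤ a_L and the follower starts braking later, the follower is never slower than the leader, so the closest approach is when both have stopped.
Minimum gap = 28.895 − 16.121 = 12.774 m.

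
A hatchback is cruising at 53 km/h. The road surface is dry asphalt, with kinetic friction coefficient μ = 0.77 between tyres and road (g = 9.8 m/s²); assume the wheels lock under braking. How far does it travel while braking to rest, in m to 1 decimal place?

53 km/h ÷ 3.6 = 14.7222 m/s.
a = μg = 0.77 × 9.8 = 7.546 m/s².
Braking distance = v²/(2a) = 14.7222² / (2 × 7.546) = 216.743 / 15.092 = 14.361 m.

Braking distance ≈ 14.4 m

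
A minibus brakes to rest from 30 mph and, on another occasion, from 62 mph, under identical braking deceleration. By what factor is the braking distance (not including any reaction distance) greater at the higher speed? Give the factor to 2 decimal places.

Braking distance d = v²/(2a), so with a fixed, d ∝ v².
Factor = (62/30)² = 2.0667² = 4.2712.

Factor ≈ 4.27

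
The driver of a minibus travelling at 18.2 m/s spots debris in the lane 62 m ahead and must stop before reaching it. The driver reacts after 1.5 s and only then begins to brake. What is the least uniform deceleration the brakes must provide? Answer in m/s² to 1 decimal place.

Required deceleration ≈ 4.8 m/s²

Distance covered during reaction = 18.2000 × 1.5 = 27.300 m.
Distance available for braking: 62 − 27.300 = 34.700 m.
v² = 2a·d ⇒ a = v²/(2d) = 18.2000² / (2 × 34.700) = 331.240 / 69.400 = 4.7729 m/s².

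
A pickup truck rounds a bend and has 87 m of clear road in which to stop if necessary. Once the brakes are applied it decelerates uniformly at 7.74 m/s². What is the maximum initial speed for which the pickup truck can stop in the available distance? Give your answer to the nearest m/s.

v²/(2a) = d ⇒ v = √(2 × 7.740 × 87) = √1346.76 = 36.6982 m/s.

Maximum speed ≈ 37 m/s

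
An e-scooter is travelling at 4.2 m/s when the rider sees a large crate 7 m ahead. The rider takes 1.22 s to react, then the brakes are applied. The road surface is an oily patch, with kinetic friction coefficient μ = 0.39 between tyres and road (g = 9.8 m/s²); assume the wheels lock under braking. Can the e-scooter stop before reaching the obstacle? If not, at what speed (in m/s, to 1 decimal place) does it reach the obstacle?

No — it strikes the obstacle at 1.8 m/s

a = μg = 0.39 × 9.8 = 3.822 m/s².
Reaction distance = 4.2000 × 1.22 = 5.124 m.
Braking distance needed to stop: v²/(2a) = 17.640 / 7.644 = 2.308 m, so total needed = 5.124 + 2.308 = 7.432 m > 7 m — it cannot stop.
Distance remaining when braking begins: 7 − 5.124 = 1.876 m.
v² = v₀² − 2a·d = 17.640 − 2 × 3.822 × 1.876 = 3.300 m²/s².
v = √3.300 = 1.817 m/s.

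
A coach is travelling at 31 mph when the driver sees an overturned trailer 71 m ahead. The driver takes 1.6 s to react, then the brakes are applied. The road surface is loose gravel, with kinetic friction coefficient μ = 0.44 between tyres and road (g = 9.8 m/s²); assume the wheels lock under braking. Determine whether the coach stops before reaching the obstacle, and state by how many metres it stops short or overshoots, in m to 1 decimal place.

Yes — it stops 26.6 m short of the obstacle

31 mph × 0.44704 = 13.8582 m/s.
a = μg = 0.44 × 9.8 = 4.312 m/s².
Reaction distance = 13.8582 × 1.6 = 22.173 m.
Braking distance = v²/(2a) = 192.050 / 8.624 = 22.269 m.
Total stopping distance = 22.173 + 22.269 = 44.442 m, vs 71 m available — it stops with 71 − 44.442 = 26.558 m to spare.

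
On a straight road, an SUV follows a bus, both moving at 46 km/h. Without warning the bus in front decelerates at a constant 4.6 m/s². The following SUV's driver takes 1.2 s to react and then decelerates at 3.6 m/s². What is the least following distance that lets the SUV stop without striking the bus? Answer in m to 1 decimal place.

Minimum gap ≈ 20.3 m

46 km/h ÷ 3.6 = 12.7778 m/s.
Leader travels v²/(2a_L) = 163.272 / 9.200 = 17.747 m before stopping.
Follower covers v·t_r = 12.7778 × 1.2 = 15.333 m while reacting, then v²/(2a_F) = 163.272 / 7.200 = 22.677 m while braking, for a total of 15.333 + 22.677 = 38.010 m.
Since a_F ≤ a_L and the follower starts braking later, the follower is never slower than the leader, so the closest approach is when both have stopped.
Minimum gap = 38.010 − 17.747 = 20.263 m.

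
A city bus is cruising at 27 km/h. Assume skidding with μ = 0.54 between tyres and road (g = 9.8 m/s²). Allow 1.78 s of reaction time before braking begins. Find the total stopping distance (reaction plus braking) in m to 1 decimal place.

Total stopping distance ≈ 18.7 m

27 km/h ÷ 3.6 = 7.5000 m/s.
a = μg = 0.54 × 9.8 = 5.292 m/s².
Reaction distance = v·t_r = 7.5000 × 1.78 = 13.350 m.
Braking distance = v²/(2a) = 7.5000² / (2 × 5.292) = 56.250 / 10.584 = 5.315 m.
Total = 13.350 + 5.315 = 18.665 m.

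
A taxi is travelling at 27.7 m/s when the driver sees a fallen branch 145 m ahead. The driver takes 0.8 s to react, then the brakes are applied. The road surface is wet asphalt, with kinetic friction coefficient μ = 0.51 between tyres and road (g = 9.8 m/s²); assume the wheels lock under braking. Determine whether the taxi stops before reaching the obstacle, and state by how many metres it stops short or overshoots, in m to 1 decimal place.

Yes — it stops 46.1 m short of the obstacle

a = μg = 0.51 × 9.8 = 4.998 m/s².
Reaction distance = 27.7000 × 0.8 = 22.160 m.
Braking distance = v²/(2a) = 767.290 / 9.996 = 76.760 m.
Total stopping distance = 22.160 + 76.760 = 98.920 m, vs 145 m available — it stops with 145 − 98.920 = 46.080 m to spare.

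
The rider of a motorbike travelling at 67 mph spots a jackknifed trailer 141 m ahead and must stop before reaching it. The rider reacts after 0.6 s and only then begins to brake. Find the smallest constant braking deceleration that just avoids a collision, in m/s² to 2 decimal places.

Required deceleration ≈ 3.65 m/s²

67 mph × 0.44704 = 29.9517 m/s.
Distance covered during reaction = 29.9517 × 0.6 = 17.971 m.
Distance available for braking: 141 − 17.971 = 123.029 m.
v² = 2a·d ⇒ a = v²/(2d) = 29.9517² / (2 × 123.029) = 897.104 / 246.058 = 3.6459 m/s².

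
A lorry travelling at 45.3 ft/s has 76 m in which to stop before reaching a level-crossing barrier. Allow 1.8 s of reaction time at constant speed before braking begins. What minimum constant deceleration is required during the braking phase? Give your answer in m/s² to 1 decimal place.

45.3 ft/s × 0.3048 = 13.8074 m/s.
Distance covered during reaction = 13.8074 × 1.8 = 24.853 m.
Distance available for braking: 76 − 24.853 = 51.147 m.
v² = 2a·d ⇒ a = v²/(2d) = 13.8074² / (2 × 51.147) = 190.644 / 102.294 = 1.8637 m/s².

Required deceleration ≈ 1.9 m/s²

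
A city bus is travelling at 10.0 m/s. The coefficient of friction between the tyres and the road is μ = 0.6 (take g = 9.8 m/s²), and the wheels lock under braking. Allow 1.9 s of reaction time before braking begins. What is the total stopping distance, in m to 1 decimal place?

Total stopping distance ≈ 27.5 m

a = μg = 0.6 × 9.8 = 5.880 m/s².
Reaction distance = v·t_r = 10.0000 × 1.9 = 19.000 m.
Braking distance = v²/(2a) = 10.0000² / (2 × 5.880) = 100.000 / 11.760 = 8.503 m.
Total = 19.000 + 8.503 = 27.503 m.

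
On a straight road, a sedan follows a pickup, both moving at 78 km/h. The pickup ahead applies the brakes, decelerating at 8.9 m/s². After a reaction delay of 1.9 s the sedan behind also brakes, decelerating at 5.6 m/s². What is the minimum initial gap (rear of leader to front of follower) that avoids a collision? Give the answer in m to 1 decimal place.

Minimum gap ≈ 56.7 m

78 km/h ÷ 3.6 = 21.6667 m/s.
Leader travels v²/(2a_L) = 469.446 / 17.800 = 26.373 m before stopping.
Follower covers v·t_r = 21.6667 × 1.9 = 41.167 m while reacting, then v²/(2a_F) = 469.446 / 11.200 = 41.915 m while braking, for a total of 41.167 + 41.915 = 83.082 m.
Since a_F ≤ a_L and the follower starts braking later, the follower is never slower than the leader, so the closest approach is when both have stopped.
Minimum gap = 83.082 − 26.373 = 56.709 m.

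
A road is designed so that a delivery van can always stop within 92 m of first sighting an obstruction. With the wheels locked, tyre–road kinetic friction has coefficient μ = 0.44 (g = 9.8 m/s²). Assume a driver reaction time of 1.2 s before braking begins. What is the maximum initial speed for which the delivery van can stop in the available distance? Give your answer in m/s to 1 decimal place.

a = μg = 0.44 × 9.8 = 4.312 m/s².
Stopping distance: v·t_r + v²/(2a) = 92 with t_r = 1.2 s and a = 4.312 m/s².
So v² + 10.349 v − 793.41 = 0.
Positive root: v = −a·t_r + √((a·t_r)² + 2a·d) = −5.174 + √(26.770 + 793.41) = 23.4648 m/s.

Maximum speed ≈ 23.5 m/s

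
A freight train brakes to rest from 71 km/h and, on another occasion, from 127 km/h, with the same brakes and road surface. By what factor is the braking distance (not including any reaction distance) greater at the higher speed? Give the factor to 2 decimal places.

Braking distance d = v²/(2a), so with a fixed, d ∝ v².
Factor = (127/71)² = 1.7887² = 3.1994.

Factor ≈ 3.20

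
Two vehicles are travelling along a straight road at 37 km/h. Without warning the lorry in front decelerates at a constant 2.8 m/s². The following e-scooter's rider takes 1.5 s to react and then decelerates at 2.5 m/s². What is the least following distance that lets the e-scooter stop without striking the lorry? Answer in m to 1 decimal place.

37 km/h ÷ 3.6 = 10.2778 m/s.
Leader travels v²/(2a_L) = 105.633 / 5.600 = 18.863 m before stopping.
Follower covers v·t_r = 10.2778 × 1.5 = 15.417 m while reacting, then v²/(2a_F) = 105.633 / 5.000 = 21.127 m while braking, for a total of 15.417 + 21.127 = 36.544 m.
Since a_F ≤ a_L and the follower starts braking later, the follower is never slower than the leader, so the closest approach is when both have stopped.
Minimum gap = 36.544 − 18.863 = 17.681 m.

Minimum gap ≈ 17.7 m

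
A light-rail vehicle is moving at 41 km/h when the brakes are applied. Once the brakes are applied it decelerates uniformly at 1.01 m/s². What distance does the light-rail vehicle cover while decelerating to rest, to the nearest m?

Braking distance ≈ 64 m

41 km/h ÷ 3.6 = 11.3889 m/s.
Braking distance = v²/(2a) = 11.3889² / (2 × 1.010) = 129.707 / 2.020 = 64.211 m.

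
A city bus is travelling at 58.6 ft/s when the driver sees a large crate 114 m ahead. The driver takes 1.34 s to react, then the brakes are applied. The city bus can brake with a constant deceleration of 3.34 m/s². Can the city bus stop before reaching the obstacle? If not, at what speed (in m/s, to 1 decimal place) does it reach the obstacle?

58.6 ft/s × 0.3048 = 17.8613 m/s.
Reaction distance = 17.8613 × 1.34 = 23.934 m.
Braking distance = v²/(2a) = 319.026 / 6.680 = 47.758 m.
Total stopping distance = 23.934 + 47.758 = 71.692 m, vs 114 m available — it stops with 114 − 71.692 = 42.308 m to spare.

Yes — it stops about 42.3 m short of the obstacle, so it never reaches it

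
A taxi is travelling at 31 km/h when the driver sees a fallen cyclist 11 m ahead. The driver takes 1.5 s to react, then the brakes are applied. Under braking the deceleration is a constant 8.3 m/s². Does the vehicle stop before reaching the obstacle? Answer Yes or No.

No

31 km/h ÷ 3.6 = 8.6111 m/s.
Reaction distance = 8.6111 × 1.5 = 12.917 m.
Braking distance = v²/(2a) = 74.151 / 16.600 = 4.467 m.
Total stopping distance = 12.917 + 4.467 = 17.384 m, vs 11 m available — it cannot stop in time and overshoots by 17.384 − 11 = 6.384 m.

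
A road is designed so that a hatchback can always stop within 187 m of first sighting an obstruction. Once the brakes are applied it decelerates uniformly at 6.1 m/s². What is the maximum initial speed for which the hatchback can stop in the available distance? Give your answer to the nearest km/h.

Maximum speed ≈ 172 km/h

v²/(2a) = d ⇒ v = √(2 × 6.100 × 187) = √2281.40 = 47.7640 m/s.
47.7640 m/s × 3.6 = 171.950 km/h.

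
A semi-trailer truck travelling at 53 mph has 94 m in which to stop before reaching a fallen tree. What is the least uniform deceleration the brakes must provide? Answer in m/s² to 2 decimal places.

Required deceleration ≈ 2.99 m/s²

53 mph × 0.44704 = 23.6931 m/s.
v² = 2a·d ⇒ a = v²/(2d) = 23.6931² / (2 × 94.000) = 561.363 / 188.000 = 2.9860 m/s².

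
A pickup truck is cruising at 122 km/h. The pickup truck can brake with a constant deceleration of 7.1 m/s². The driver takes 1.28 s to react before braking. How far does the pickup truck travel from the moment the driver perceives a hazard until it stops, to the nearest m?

122 km/h ÷ 3.6 = 33.8889 m/s.
Reaction distance = v·t_r = 33.8889 × 1.28 = 43.378 m.
Braking distance = v²/(2a) = 33.8889² / (2 × 7.100) = 1148.458 / 14.200 = 80.877 m.
Total = 43.378 + 80.877 = 124.255 m.

Total stopping distance ≈ 124 m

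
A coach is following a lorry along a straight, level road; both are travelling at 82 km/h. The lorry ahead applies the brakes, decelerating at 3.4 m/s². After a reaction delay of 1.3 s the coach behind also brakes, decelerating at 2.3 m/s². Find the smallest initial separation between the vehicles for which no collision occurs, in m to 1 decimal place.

82 km/h ÷ 3.6 = 22.7778 m/s.
Leader travels v²/(2a_L) = 518.828 / 6.800 = 76.298 m before stopping.
Follower covers v·t_r = 22.7778 × 1.3 = 29.611 m while reacting, then v²/(2a_F) = 518.828 / 4.600 = 112.789 m while braking, for a total of 29.611 + 112.789 = 142.400 m.
Since a_F ≤ a_L and the follower starts braking later, the follower is never slower than the leader, so the closest approach is when both have stopped.
Minimum gap = 142.400 − 76.298 = 66.102 m.

Minimum gap ≈ 66.1 m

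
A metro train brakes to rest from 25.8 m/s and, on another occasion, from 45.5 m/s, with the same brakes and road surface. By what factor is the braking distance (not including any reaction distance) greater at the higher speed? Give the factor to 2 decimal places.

Braking distance d = v²/(2a), so with a fixed, d ∝ v².
Factor = (45.5/25.8)² = 1.7636² = 3.1103.

Factor ≈ 3.11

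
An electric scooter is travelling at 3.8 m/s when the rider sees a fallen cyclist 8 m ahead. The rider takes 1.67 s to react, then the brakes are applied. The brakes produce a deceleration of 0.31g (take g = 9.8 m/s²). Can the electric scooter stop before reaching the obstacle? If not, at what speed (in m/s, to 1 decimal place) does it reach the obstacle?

No — it strikes the obstacle at 2.1 m/s

a = 0.31 × 9.8 = 3.038 m/s².
Reaction distance = 3.8000 × 1.67 = 6.346 m.
Braking distance needed to stop: v²/(2a) = 14.440 / 6.076 = 2.377 m, so total needed = 6.346 + 2.377 = 8.723 m > 8 m — it cannot stop.
Distance remaining when braking begins: 8 − 6.346 = 1.654 m.
v² = v₀² − 2a·d = 14.440 − 2 × 3.038 × 1.654 = 4.390 m²/s².
v = √4.390 = 2.095 m/s.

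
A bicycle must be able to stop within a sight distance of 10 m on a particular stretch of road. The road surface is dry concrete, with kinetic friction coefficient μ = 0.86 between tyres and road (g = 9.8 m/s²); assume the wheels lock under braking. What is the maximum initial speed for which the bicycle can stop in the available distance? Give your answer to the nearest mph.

Maximum speed ≈ 29 mph

a = μg = 0.86 × 9.8 = 8.428 m/s².
v²/(2a) = d ⇒ v = √(2 × 8.428 × 10) = √168.56 = 12.9831 m/s.
12.9831 m/s ÷ 0.44704 = 29.042 mph.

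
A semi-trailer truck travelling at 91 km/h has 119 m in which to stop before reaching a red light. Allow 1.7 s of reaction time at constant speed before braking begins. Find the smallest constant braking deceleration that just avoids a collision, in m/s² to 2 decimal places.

Required deceleration ≈ 4.20 m/s²

91 km/h ÷ 3.6 = 25.2778 m/s.
Distance covered during reaction = 25.2778 × 1.7 = 42.972 m.
Distance available for braking: 119 − 42.972 = 76.028 m.
v² = 2a·d ⇒ a = v²/(2d) = 25.2778² / (2 × 76.028) = 638.967 / 152.056 = 4.2022 m/s².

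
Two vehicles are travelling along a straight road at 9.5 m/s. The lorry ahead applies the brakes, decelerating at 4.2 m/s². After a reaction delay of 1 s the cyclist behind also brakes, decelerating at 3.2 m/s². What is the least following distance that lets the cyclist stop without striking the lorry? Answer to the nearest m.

Minimum gap ≈ 13 m

Leader travels v²/(2a_L) = 90.250 / 8.400 = 10.744 m before stopping.
Follower covers v·t_r = 9.5000 × 1 = 9.500 m while reacting, then v²/(2a_F) = 90.250 / 6.400 = 14.102 m while braking, for a total of 9.500 + 14.102 = 23.602 m.
Since a_F ≤ a_L and the follower starts braking later, the follower is never slower than the leader, so the closest approach is when both have stopped.
Minimum gap = 23.602 − 10.744 = 12.858 m.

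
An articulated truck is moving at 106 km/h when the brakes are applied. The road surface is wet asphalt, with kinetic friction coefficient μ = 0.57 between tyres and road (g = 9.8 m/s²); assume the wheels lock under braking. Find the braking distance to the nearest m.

106 km/h ÷ 3.6 = 29.4444 m/s.
a = μg = 0.57 × 9.8 = 5.586 m/s².
Braking distance = v²/(2a) = 29.4444² / (2 × 5.586) = 866.973 / 11.172 = 77.602 m.

Braking distance ≈ 78 m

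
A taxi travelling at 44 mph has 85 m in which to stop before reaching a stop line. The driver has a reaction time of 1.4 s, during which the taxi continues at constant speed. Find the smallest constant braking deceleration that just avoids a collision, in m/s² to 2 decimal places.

Required deceleration ≈ 3.37 m/s²

44 mph × 0.44704 = 19.6698 m/s.
Distance covered during reaction = 19.6698 × 1.4 = 27.538 m.
Distance available for braking: 85 − 27.538 = 57.462 m.
v² = 2a·d ⇒ a = v²/(2d) = 19.6698² / (2 × 57.462) = 386.901 / 114.924 = 3.3666 m/s².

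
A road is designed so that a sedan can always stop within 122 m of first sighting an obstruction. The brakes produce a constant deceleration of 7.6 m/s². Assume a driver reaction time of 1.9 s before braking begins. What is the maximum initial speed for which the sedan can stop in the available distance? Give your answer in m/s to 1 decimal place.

Maximum speed ≈ 31.0 m/s

Stopping distance: v·t_r + v²/(2a) = 122 with t_r = 1.9 s and a = 7.600 m/s².
So v² + 28.880 v − 1854.40 = 0.
Positive root: v = −a·t_r + √((a·t_r)² + 2a·d) = −14.440 + √(208.514 + 1854.40) = 30.9793 m/s.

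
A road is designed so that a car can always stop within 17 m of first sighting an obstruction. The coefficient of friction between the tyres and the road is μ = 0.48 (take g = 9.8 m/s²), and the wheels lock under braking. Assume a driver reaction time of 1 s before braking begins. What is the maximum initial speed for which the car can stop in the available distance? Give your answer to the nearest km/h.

a = μg = 0.48 × 9.8 = 4.704 m/s².
Stopping distance: v·t_r + v²/(2a) = 17 with t_r = 1 s and a = 4.704 m/s².
So v² + 9.408 v − 159.94 = 0.
Positive root: v = −a·t_r + √((a·t_r)² + 2a·d) = −4.704 + √(22.128 + 159.94) = 8.7893 m/s.
8.7893 m/s × 3.6 = 31.641 km/h.

Maximum speed ≈ 32 km/h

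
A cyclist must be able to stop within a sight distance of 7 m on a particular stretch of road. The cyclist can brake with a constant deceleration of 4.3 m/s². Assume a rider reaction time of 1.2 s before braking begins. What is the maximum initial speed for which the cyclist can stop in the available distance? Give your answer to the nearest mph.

Maximum speed ≈ 9 mph

Stopping distance: v·t_r + v²/(2a) = 7 with t_r = 1.2 s and a = 4.300 m/s².
So v² + 10.320 v − 60.20 = 0.
Positive root: v = −a·t_r + √((a·t_r)² + 2a·d) = −5.160 + √(26.626 + 60.20) = 4.1580 m/s.
4.1580 m/s ÷ 0.44704 = 9.301 mph.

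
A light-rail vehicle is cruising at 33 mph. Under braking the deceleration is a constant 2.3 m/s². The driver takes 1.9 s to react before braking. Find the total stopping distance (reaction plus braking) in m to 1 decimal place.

Total stopping distance ≈ 75.3 m

33 mph × 0.44704 = 14.7523 m/s.
Reaction distance = v·t_r = 14.7523 × 1.9 = 28.029 m.
Braking distance = v²/(2a) = 14.7523² / (2 × 2.300) = 217.630 / 4.600 = 47.311 m.
Total = 28.029 + 47.311 = 75.340 m.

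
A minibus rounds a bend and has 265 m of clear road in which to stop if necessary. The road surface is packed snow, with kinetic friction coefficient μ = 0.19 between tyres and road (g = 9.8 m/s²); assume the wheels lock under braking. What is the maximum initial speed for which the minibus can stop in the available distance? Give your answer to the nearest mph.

a = μg = 0.19 × 9.8 = 1.862 m/s².
v²/(2a) = d ⇒ v = √(2 × 1.862 × 265) = √986.86 = 31.4143 m/s.
31.4143 m/s ÷ 0.44704 = 70.272 mph.

Maximum speed ≈ 70 mph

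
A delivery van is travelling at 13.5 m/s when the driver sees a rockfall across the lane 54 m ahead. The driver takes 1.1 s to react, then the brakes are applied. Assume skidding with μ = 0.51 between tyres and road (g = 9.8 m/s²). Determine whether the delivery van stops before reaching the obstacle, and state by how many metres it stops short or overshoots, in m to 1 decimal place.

Yes — it stops 20.9 m short of the obstacle

a = μg = 0.51 × 9.8 = 4.998 m/s².
Reaction distance = 13.5000 × 1.1 = 14.850 m.
Braking distance = v²/(2a) = 182.250 / 9.996 = 18.232 m.
Total stopping distance = 14.850 + 18.232 = 33.082 m, vs 54 m available — it stops with 54 − 33.082 = 20.918 m to spare.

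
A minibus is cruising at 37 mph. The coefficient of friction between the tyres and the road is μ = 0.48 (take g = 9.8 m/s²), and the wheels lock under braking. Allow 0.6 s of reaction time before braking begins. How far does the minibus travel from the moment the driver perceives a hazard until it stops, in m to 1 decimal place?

37 mph × 0.44704 = 16.5405 m/s.
a = μg = 0.48 × 9.8 = 4.704 m/s².
Reaction distance = v·t_r = 16.5405 × 0.6 = 9.924 m.
Braking distance = v²/(2a) = 16.5405² / (2 × 4.704) = 273.588 / 9.408 = 29.080 m.
Total = 9.924 + 29.080 = 39.004 m.

Total stopping distance ≈ 39.0 m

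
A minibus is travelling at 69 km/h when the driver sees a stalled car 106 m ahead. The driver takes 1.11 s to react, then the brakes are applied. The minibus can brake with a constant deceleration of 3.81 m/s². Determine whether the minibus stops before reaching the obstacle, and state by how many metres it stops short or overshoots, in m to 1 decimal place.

69 km/h ÷ 3.6 = 19.1667 m/s.
Reaction distance = 19.1667 × 1.11 = 21.275 m.
Braking distance = v²/(2a) = 367.362 / 7.620 = 48.210 m.
Total stopping distance = 21.275 + 48.210 = 69.485 m, vs 106 m available — it stops with 106 − 69.485 = 36.515 m to spare.

Yes — it stops 36.5 m short of the obstacle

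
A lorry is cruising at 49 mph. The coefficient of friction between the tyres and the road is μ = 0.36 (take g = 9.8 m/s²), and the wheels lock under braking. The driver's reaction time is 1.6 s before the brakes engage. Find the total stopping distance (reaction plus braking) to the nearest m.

Total stopping distance ≈ 103 m

49 mph × 0.44704 = 21.9050 m/s.
a = μg = 0.36 × 9.8 = 3.528 m/s².
Reaction distance = v·t_r = 21.9050 × 1.6 = 35.048 m.
Braking distance = v²/(2a) = 21.9050² / (2 × 3.528) = 479.829 / 7.056 = 68.003 m.
Total = 35.048 + 68.003 = 103.051 m.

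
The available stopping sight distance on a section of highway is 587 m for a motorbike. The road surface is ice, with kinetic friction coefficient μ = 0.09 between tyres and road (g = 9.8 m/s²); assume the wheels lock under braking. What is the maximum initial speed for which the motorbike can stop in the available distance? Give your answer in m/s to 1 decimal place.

a = μg = 0.09 × 9.8 = 0.882 m/s².
v²/(2a) = d ⇒ v = √(2 × 0.882 × 587) = √1035.47 = 32.1787 m/s.

Maximum speed ≈ 32.2 m/s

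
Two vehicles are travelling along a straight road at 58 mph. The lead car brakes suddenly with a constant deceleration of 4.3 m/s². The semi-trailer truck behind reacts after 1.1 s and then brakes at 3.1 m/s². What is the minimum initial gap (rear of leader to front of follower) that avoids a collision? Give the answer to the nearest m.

Minimum gap ≈ 59 m

58 mph × 0.44704 = 25.9283 m/s.
Leader travels v²/(2a_L) = 672.277 / 8.600 = 78.172 m before stopping.
Follower covers v·t_r = 25.9283 × 1.1 = 28.521 m while reacting, then v²/(2a_F) = 672.277 / 6.200 = 108.432 m while braking, for a total of 28.521 + 108.432 = 136.953 m.
Since a_F ≤ a_L and the follower starts braking later, the follower is never slower than the leader, so the closest approach is when both have stopped.
Minimum gap = 136.953 − 78.172 = 58.781 m.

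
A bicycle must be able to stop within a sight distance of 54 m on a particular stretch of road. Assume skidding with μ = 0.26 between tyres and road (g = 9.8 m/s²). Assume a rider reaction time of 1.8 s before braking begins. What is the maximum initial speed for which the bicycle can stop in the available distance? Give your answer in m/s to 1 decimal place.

a = μg = 0.26 × 9.8 = 2.548 m/s².
Stopping distance: v·t_r + v²/(2a) = 54 with t_r = 1.8 s and a = 2.548 m/s².
So v² + 9.173 v − 275.18 = 0.
Positive root: v = −a·t_r + √((a·t_r)² + 2a·d) = −4.586 + √(21.031 + 275.18) = 12.6248 m/s.

Maximum speed ≈ 12.6 m/s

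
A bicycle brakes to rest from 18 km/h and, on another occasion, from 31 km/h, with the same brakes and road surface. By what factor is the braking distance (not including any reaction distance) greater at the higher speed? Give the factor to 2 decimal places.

Braking distance d = v²/(2a), so with a fixed, d ∝ v².
Factor = (31/18)² = 1.7222² = 2.9660.

Factor ≈ 2.97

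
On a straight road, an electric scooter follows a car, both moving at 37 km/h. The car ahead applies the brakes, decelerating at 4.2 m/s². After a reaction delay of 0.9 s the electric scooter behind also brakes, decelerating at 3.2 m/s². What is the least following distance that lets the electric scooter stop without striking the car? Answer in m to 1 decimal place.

37 km/h ÷ 3.6 = 10.2778 m/s.
Leader travels v²/(2a_L) = 105.633 / 8.400 = 12.575 m before stopping.
Follower covers v·t_r = 10.2778 × 0.9 = 9.250 m while reacting, then v²/(2a_F) = 105.633 / 6.400 = 16.505 m while braking, for a total of 9.250 + 16.505 = 25.755 m.
Since a_F ≤ a_L and the follower starts braking later, the follower is never slower than the leader, so the closest approach is when both have stopped.
Minimum gap = 25.755 − 12.575 = 13.180 m.

Minimum gap ≈ 13.2 m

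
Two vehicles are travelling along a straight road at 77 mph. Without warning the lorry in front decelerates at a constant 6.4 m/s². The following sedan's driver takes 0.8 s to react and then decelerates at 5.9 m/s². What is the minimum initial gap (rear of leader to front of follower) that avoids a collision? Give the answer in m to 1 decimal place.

Minimum gap ≈ 35.4 m

77 mph × 0.44704 = 34.4221 m/s.
Leader travels v²/(2a_L) = 1184.881 / 12.800 = 92.569 m before stopping.
Follower covers v·t_r = 34.4221 × 0.8 = 27.538 m while reacting, then v²/(2a_F) = 1184.881 / 11.800 = 100.414 m while braking, for a total of 27.538 + 100.414 = 127.952 m.
Since a_F ≤ a_L and the follower starts braking later, the follower is never slower than the leader, so the closest approach is when both have stopped.
Minimum gap = 127.952 − 92.569 = 35.383 m.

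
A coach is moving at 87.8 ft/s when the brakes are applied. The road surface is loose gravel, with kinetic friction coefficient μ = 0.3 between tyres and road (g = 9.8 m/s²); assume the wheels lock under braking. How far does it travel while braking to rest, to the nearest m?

87.8 ft/s × 0.3048 = 26.7614 m/s.
a = μg = 0.3 × 9.8 = 2.940 m/s².
Braking distance = v²/(2a) = 26.7614² / (2 × 2.940) = 716.173 / 5.880 = 121.798 m.

Braking distance ≈ 122 m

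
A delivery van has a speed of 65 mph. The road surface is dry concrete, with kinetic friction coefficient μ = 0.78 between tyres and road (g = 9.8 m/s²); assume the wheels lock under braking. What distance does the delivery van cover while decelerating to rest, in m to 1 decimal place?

65 mph × 0.44704 = 29.0576 m/s.
a = μg = 0.78 × 9.8 = 7.644 m/s².
Braking distance = v²/(2a) = 29.0576² / (2 × 7.644) = 844.344 / 15.288 = 55.229 m.

Braking distance ≈ 55.2 m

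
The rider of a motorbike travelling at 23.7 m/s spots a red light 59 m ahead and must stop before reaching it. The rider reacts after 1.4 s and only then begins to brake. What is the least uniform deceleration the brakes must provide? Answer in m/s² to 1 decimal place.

Required deceleration ≈ 10.9 m/s²

Distance covered during reaction = 23.7000 × 1.4 = 33.180 m.
Distance available for braking: 59 − 33.180 = 25.820 m.
v² = 2a·d ⇒ a = v²/(2d) = 23.7000² / (2 × 25.820) = 561.690 / 51.640 = 10.8770 m/s².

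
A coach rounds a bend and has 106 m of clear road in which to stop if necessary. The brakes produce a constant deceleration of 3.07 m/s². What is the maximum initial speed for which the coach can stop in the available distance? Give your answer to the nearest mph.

v²/(2a) = d ⇒ v = √(2 × 3.070 × 106) = √650.84 = 25.5116 m/s.
25.5116 m/s ÷ 0.44704 = 57.068 mph.

Maximum speed ≈ 57 mph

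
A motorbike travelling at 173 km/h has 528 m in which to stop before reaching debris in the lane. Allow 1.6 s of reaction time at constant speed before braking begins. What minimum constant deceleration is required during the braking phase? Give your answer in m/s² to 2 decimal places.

Required deceleration ≈ 2.56 m/s²

173 km/h ÷ 3.6 = 48.0556 m/s.
Distance covered during reaction = 48.0556 × 1.6 = 76.889 m.
Distance available for braking: 528 − 76.889 = 451.111 m.
v² = 2a·d ⇒ a = v²/(2d) = 48.0556² / (2 × 451.111) = 2309.341 / 902.222 = 2.5596 m/s².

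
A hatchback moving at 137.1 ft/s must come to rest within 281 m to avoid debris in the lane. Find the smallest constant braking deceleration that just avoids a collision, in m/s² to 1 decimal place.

Required deceleration ≈ 3.1 m/s²

137.1 ft/s × 0.3048 = 41.7881 m/s.
v² = 2a·d ⇒ a = v²/(2d) = 41.7881² / (2 × 281.000) = 1746.245 / 562.000 = 3.1072 m/s².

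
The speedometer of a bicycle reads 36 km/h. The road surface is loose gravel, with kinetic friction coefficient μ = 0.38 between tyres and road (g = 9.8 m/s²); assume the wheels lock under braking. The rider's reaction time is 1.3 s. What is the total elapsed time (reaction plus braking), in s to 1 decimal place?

36 km/h ÷ 3.6 = 10.0000 m/s.
a = μg = 0.38 × 9.8 = 3.724 m/s².
Braking time = v/a = 10.0000 / 3.724 = 2.685 s.
Total = 1.3 + 2.685 = 3.985 s.

Total time ≈ 4.0 s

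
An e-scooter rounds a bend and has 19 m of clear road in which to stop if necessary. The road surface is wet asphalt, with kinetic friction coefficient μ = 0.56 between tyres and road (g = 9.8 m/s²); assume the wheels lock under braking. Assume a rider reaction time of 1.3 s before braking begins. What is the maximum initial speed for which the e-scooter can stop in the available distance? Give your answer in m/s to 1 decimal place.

a = μg = 0.56 × 9.8 = 5.488 m/s².
Stopping distance: v·t_r + v²/(2a) = 19 with t_r = 1.3 s and a = 5.488 m/s².
So v² + 14.269 v − 208.54 = 0.
Positive root: v = −a·t_r + √((a·t_r)² + 2a·d) = −7.134 + √(50.894 + 208.54) = 8.9730 m/s.

Maximum speed ≈ 9.0 m/s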